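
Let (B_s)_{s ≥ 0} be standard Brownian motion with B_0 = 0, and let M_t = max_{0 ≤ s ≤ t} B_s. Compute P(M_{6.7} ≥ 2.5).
P(M_{6.7} ≥ 2.5) = 2·P(B_{6.7} ≥ 2.5) = 2(1 − Φ(2.5/√6.7)) ≈ 0.3341

By the reflection principle for Brownian motion, P(M_t ≥ a) = 2 · P(B_t ≥ a) for a ≥ 0. Since B_t ~ N(0, t), P(B_t ≥ 2.5) = 1 − Φ(2.5/√t) = 1 − Φ(2.5/√6.7) = 1 − Φ(0.9658). So
  P(M_{6.7} ≥ 2.5) = 2(1 − Φ(0.9658)) ≈ 0.3341.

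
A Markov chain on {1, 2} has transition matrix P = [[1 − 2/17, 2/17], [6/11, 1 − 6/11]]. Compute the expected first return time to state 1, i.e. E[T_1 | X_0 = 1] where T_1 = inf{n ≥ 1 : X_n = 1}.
E[T_1 | X_0 = 1] = 1/π_1 = 62/51

For an irreducible recurrent Markov chain with stationary distribution π, E[T_i | X_0 = i] = 1/π_i (Kac's formula). Here π_1 = (6/11)/(2/17 + 6/11) = (6/11)/(124/187) = 51/62, so E[T_1 | X_0 = 1] = 1/π_1 = (2/17 + 6/11)/(6/11) = (124/187)/(6/11) = 62/51.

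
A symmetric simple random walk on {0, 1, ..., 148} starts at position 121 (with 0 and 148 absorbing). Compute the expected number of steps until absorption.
E[τ | X_0 = 121] = 3267

Let v_k = E[τ | X_0 = k]. Boundary: v_0 = v_148 = 0. Recurrence: v_k = 1 + (v_{k-1} + v_{k+1})/2 for 1 ≤ k ≤ 147. The particular solution to v_k − (v_{k-1} + v_{k+1})/2 = 1 is v_k = −k^2. Adding homogeneous solution A + B k and matching boundaries gives v_k = k (148 − k). Substituting k = 121: v_121 = 121 · 27 = 3267.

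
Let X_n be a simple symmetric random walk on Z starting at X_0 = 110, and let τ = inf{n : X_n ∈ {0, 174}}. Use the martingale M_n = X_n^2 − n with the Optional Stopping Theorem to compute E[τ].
E[τ] = 7040

M_n = X_n^2 − n is a martingale (since E[X_{n+1}^2 | F_n] = X_n^2 + 1). By OST (τ has finite mean in a bounded region), E[M_τ] = E[M_0] = X_0^2 − 0 = 110^2 = 12100. Also E[M_τ] = E[X_τ^2] − E[τ]. The walk exits at 0 or 174, with P(hit 174 first) = 110/174, so E[X_τ^2] = 174^2 · 110/174 + 0 = 19140. Thus E[τ] = E[X_τ^2] − E[M_τ] = 19140 − 12100 = 7040 = 110(174 − 110) = 7040.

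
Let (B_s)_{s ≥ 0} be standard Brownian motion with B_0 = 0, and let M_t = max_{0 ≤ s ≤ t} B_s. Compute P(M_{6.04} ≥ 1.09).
P(M_{6.04} ≥ 1.09) = 2·P(B_{6.04} ≥ 1.09) = 2(1 − Φ(1.09/√6.04)) ≈ 0.6574

By the reflection principle for Brownian motion, P(M_t ≥ a) = 2 · P(B_t ≥ a) for a ≥ 0. Since B_t ~ N(0, t), P(B_t ≥ 1.09) = 1 − Φ(1.09/√t) = 1 − Φ(1.09/√6.04) = 1 − Φ(0.4435). So
  P(M_{6.04} ≥ 1.09) = 2(1 − Φ(0.4435)) ≈ 0.6574.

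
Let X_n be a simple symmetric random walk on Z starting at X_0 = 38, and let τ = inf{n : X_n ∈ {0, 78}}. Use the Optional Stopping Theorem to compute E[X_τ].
E[X_τ] = 38

X_n is a martingale and τ is a bounded-mean stopping time (indeed τ is finite a.s. with bounded expectation since the walk is in a bounded region). By the OST, E[X_τ] = E[X_0] = 38. Equivalently: E[X_τ] = 78 · P(hit 78 first) + 0 · P(hit 0 first) = 78 · (38/78) = 38.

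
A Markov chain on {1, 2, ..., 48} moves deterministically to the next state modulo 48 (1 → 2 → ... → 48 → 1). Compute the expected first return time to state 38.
E[T_38 | X_0 = 38] = 48

The chain cycles deterministically, so starting at state 38 it returns in exactly 48 steps. Equivalently, the stationary distribution is uniform π_j = 1/48 for every state j, so by Kac's formula E[T_38] = 1/π_38 = 48.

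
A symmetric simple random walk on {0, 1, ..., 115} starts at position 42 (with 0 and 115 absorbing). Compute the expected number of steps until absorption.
E[τ | X_0 = 42] = 3066

Let v_k = E[τ | X_0 = k]. Boundary: v_0 = v_115 = 0. Recurrence: v_k = 1 + (v_{k-1} + v_{k+1})/2 for 1 ≤ k ≤ 114. The particular solution to v_k − (v_{k-1} + v_{k+1})/2 = 1 is v_k = −k^2. Adding homogeneous solution A + B k and matching boundaries gives v_k = k (115 − k). Substituting k = 42: v_42 = 42 · 73 = 3066.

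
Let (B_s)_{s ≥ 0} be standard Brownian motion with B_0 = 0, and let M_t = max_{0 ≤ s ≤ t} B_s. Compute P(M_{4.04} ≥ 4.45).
P(M_{4.04} ≥ 4.45) = 2·P(B_{4.04} ≥ 4.45) = 2(1 − Φ(4.45/√4.04)) ≈ 0.0268

By the reflection principle for Brownian motion, P(M_t ≥ a) = 2 · P(B_t ≥ a) for a ≥ 0. Since B_t ~ N(0, t), P(B_t ≥ 4.45) = 1 − Φ(4.45/√t) = 1 − Φ(4.45/√4.04) = 1 − Φ(2.2140). So
  P(M_{4.04} ≥ 4.45) = 2(1 − Φ(2.2140)) ≈ 0.0268.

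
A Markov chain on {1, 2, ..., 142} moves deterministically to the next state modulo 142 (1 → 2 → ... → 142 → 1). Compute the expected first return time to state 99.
E[T_99 | X_0 = 99] = 142

The chain cycles deterministically, so starting at state 99 it returns in exactly 142 steps. Equivalently, the stationary distribution is uniform π_j = 1/142 for every state j, so by Kac's formula E[T_99] = 1/π_99 = 142.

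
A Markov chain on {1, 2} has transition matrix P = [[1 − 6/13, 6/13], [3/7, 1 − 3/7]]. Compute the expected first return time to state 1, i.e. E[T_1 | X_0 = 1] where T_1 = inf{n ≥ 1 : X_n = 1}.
E[T_1 | X_0 = 1] = 1/π_1 = 27/13

For an irreducible recurrent Markov chain with stationary distribution π, E[T_i | X_0 = i] = 1/π_i (Kac's formula). Here π_1 = (3/7)/(6/13 + 3/7) = (3/7)/(81/91) = 13/27, so E[T_1 | X_0 = 1] = 1/π_1 = (6/13 + 3/7)/(3/7) = (81/91)/(3/7) = 27/13.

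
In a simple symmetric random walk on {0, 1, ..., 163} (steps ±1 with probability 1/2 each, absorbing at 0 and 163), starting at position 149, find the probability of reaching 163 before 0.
P(hit 163 before 0) = 149/163

Let u_k = P(hit 163 before 0 | start at k). Then u_0 = 0, u_163 = 1, and u_k = u_{k-1}/2 + u_{k+1}/2 for 1 ≤ k ≤ 162. This harmonic recurrence is solved by u_k = k/163, giving u_149 = 149/163.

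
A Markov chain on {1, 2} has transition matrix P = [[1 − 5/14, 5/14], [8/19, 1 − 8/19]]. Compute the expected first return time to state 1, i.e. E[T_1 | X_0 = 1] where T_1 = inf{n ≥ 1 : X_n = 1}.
E[T_1 | X_0 = 1] = 1/π_1 = 207/112

For an irreducible recurrent Markov chain with stationary distribution π, E[T_i | X_0 = i] = 1/π_i (Kac's formula). Here π_1 = (8/19)/(5/14 + 8/19) = (8/19)/(207/266) = 112/207, so E[T_1 | X_0 = 1] = 1/π_1 = (5/14 + 8/19)/(8/19) = (207/266)/(8/19) = 207/112.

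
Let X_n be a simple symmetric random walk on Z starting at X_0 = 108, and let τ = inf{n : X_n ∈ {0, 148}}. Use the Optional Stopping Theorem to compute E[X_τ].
E[X_τ] = 108

X_n is a martingale and τ is a bounded-mean stopping time (indeed τ is finite a.s. with bounded expectation since the walk is in a bounded region). By the OST, E[X_τ] = E[X_0] = 108. Equivalently: E[X_τ] = 148 · P(hit 148 first) + 0 · P(hit 0 first) = 148 · (108/148) = 108.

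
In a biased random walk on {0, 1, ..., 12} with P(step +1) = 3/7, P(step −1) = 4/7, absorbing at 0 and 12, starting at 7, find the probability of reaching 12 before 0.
P(hit 12 before 0) = (1 − (4/3)^7) / (1 − (4/3)^12) = 3449871/16245775

Let u_k denote P(reach 12 before 0 | start at k). Boundary: u_0 = 0, u_12 = 1. Recurrence: u_k = 3/7·u_{k+1} + 4/7·u_{k-1} for 1 ≤ k ≤ 11. Try u_k = A + B·r^k with r = q/p = (4/7)/(3/7) = 4/3. Substitution satisfies the recurrence; boundary conditions give:
  u_k = (1 − r^k) / (1 − r^N) = (1 − (4/3)^7) / (1 − (4/3)^12) = 3449871/16245775.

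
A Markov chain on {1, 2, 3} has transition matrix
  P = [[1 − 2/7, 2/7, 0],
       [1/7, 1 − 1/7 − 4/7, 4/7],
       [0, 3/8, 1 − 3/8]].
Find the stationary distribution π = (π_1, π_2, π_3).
π = (21/127, 42/127, 64/127)

This is a birth-death chain on three states, which satisfies detailed balance: π_1 · P_{12} = π_2 · P_{21} and π_2 · P_{23} = π_3 · P_{32}.
From π_1 · 2/7 = π_2 · 1/7: π_2/π_1 = (2/7)/(1/7) = 2.
From π_2 · 4/7 = π_3 · 3/8: π_3/π_2 = (4/7)/(3/8) = 32/21.
Take π_1 proportional to 1; then unnormalized π = (1, 2, 64/21). Normalize by dividing by the sum 127/21:
  π = (21/127, 42/127, 64/127).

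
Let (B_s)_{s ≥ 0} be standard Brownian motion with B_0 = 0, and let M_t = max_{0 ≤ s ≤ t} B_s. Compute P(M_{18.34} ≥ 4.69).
P(M_{18.34} ≥ 4.69) = 2·P(B_{18.34} ≥ 4.69) = 2(1 − Φ(4.69/√18.34)) ≈ 0.2735

By the reflection principle for Brownian motion, P(M_t ≥ a) = 2 · P(B_t ≥ a) for a ≥ 0. Since B_t ~ N(0, t), P(B_t ≥ 4.69) = 1 − Φ(4.69/√t) = 1 − Φ(4.69/√18.34) = 1 − Φ(1.0951). So
  P(M_{18.34} ≥ 4.69) = 2(1 − Φ(1.0951)) ≈ 0.2735.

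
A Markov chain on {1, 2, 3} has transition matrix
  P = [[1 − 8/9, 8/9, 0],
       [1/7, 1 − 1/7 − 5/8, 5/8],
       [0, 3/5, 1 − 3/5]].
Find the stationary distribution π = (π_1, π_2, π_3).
π = (27/370, 84/185, 35/74)

This is a birth-death chain on three states, which satisfies detailed balance: π_1 · P_{12} = π_2 · P_{21} and π_2 · P_{23} = π_3 · P_{32}.
From π_1 · 8/9 = π_2 · 1/7: π_2/π_1 = (8/9)/(1/7) = 56/9.
From π_2 · 5/8 = π_3 · 3/5: π_3/π_2 = (5/8)/(3/5) = 25/24.
Take π_1 proportional to 1; then unnormalized π = (1, 56/9, 175/27). Normalize by dividing by the sum 370/27:
  π = (27/370, 84/185, 35/74).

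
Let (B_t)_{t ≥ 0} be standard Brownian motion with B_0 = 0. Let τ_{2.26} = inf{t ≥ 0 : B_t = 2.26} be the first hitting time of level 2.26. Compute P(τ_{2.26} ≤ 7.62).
P(τ_{2.26} ≤ 7.62) = 2(1 − Φ(2.26/√7.62)) = 2(1 − Φ(0.8187)) ≈ 0.4130

By the reflection principle for standard BM, P(τ_b ≤ t) = 2 · P(B_t ≥ b). Since B_t ~ N(0, t), P(B_t ≥ 2.26) = 1 − Φ(2.26/√t) = 1 − Φ(2.26/√7.62) = 1 − Φ(0.8187) ≈ 0.20648. Doubling: P(τ_{2.26} ≤ 7.62) ≈ 2 · 0.20648 = 0.41296 ≈ 0.4130.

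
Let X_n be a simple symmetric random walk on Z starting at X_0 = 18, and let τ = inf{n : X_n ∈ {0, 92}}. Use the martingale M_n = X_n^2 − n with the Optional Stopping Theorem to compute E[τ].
E[τ] = 1332

M_n = X_n^2 − n is a martingale (since E[X_{n+1}^2 | F_n] = X_n^2 + 1). By OST (τ has finite mean in a bounded region), E[M_τ] = E[M_0] = X_0^2 − 0 = 18^2 = 324. Also E[M_τ] = E[X_τ^2] − E[τ]. The walk exits at 0 or 92, with P(hit 92 first) = 18/92, so E[X_τ^2] = 92^2 · 18/92 + 0 = 1656. Thus E[τ] = E[X_τ^2] − E[M_τ] = 1656 − 324 = 1332 = 18(92 − 18) = 1332.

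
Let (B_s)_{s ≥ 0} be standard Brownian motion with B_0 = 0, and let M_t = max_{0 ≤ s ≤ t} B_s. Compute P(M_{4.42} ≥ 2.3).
P(M_{4.42} ≥ 2.3) = 2·P(B_{4.42} ≥ 2.3) = 2(1 − Φ(2.3/√4.42)) ≈ 0.2740

By the reflection principle for Brownian motion, P(M_t ≥ a) = 2 · P(B_t ≥ a) for a ≥ 0. Since B_t ~ N(0, t), P(B_t ≥ 2.3) = 1 − Φ(2.3/√t) = 1 − Φ(2.3/√4.42) = 1 − Φ(1.0940). So
  P(M_{4.42} ≥ 2.3) = 2(1 − Φ(1.0940)) ≈ 0.2740.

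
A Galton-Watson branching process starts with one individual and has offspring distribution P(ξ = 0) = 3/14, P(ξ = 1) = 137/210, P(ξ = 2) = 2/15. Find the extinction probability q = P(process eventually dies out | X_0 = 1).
q = 1

Mean offspring μ = 0·3/14 + 1·137/210 + 2·2/15 = 193/210 ≤ 1. For μ ≤ 1 with offspring not concentrated at 1, the Galton-Watson process goes extinct almost surely, so q = 1.
(Algebraic check: The pgf is f(s) = 3/14 + 137/210·s + 2/15·s². The extinction probability q is the smallest fixed point of f in [0, 1]. Setting s = f(s):
  2/15·s² + (137/210 − 1)·s + 3/14 = 0
  2/15·s² − (3/14 + 2/15)·s + 3/14 = 0
which factors as (s − 1)·(2/15·s − 3/14) = 0, giving roots s = 1 and s = (3/14)/(2/15) = 45/28. Since 45/28 ≥ 1, the smallest root in [0, 1] is s = 1.)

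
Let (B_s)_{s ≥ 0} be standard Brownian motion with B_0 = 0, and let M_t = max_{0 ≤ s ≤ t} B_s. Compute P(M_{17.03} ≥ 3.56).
P(M_{17.03} ≥ 3.56) = 2·P(B_{17.03} ≥ 3.56) = 2(1 − Φ(3.56/√17.03)) ≈ 0.3883

By the reflection principle for Brownian motion, P(M_t ≥ a) = 2 · P(B_t ≥ a) for a ≥ 0. Since B_t ~ N(0, t), P(B_t ≥ 3.56) = 1 − Φ(3.56/√t) = 1 − Φ(3.56/√17.03) = 1 − Φ(0.8627). So
  P(M_{17.03} ≥ 3.56) = 2(1 − Φ(0.8627)) ≈ 0.3883.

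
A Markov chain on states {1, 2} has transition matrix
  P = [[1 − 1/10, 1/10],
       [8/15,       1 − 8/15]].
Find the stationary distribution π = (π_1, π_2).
π_1 = 16/19, π_2 = 3/19

Solve πP = π with π_1 + π_2 = 1. From πP = π: π_1 · (1 − 1/10) + π_2 · 8/15 = π_1 ⇒ π_2 · 8/15 = π_1 · 1/10 ⇒ π_2/π_1 = (1/10)/(8/15) = 3/16. Together with π_1 + π_2 = 1:
  π_1 = (8/15)/(1/10 + 8/15) = (8/15)/(19/30) = 16/19,
  π_2 = (1/10)/(1/10 + 8/15) = (1/10)/(19/30) = 3/19.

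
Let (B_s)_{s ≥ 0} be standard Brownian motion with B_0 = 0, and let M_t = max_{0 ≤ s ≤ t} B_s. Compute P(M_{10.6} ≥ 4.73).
P(M_{10.6} ≥ 4.73) = 2·P(B_{10.6} ≥ 4.73) = 2(1 − Φ(4.73/√10.6)) ≈ 0.1463

By the reflection principle for Brownian motion, P(M_t ≥ a) = 2 · P(B_t ≥ a) for a ≥ 0. Since B_t ~ N(0, t), P(B_t ≥ 4.73) = 1 − Φ(4.73/√t) = 1 − Φ(4.73/√10.6) = 1 − Φ(1.4528). So
  P(M_{10.6} ≥ 4.73) = 2(1 − Φ(1.4528)) ≈ 0.1463.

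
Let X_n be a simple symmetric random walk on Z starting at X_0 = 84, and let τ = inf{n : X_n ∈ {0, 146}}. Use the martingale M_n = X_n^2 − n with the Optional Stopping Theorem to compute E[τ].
E[τ] = 5208

M_n = X_n^2 − n is a martingale (since E[X_{n+1}^2 | F_n] = X_n^2 + 1). By OST (τ has finite mean in a bounded region), E[M_τ] = E[M_0] = X_0^2 − 0 = 84^2 = 7056. Also E[M_τ] = E[X_τ^2] − E[τ]. The walk exits at 0 or 146, with P(hit 146 first) = 84/146, so E[X_τ^2] = 146^2 · 84/146 + 0 = 12264. Thus E[τ] = E[X_τ^2] − E[M_τ] = 12264 − 7056 = 5208 = 84(146 − 84) = 5208.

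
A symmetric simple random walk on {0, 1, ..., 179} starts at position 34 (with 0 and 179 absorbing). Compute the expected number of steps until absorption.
E[τ | X_0 = 34] = 4930

Let v_k = E[τ | X_0 = k]. Boundary: v_0 = v_179 = 0. Recurrence: v_k = 1 + (v_{k-1} + v_{k+1})/2 for 1 ≤ k ≤ 178. The particular solution to v_k − (v_{k-1} + v_{k+1})/2 = 1 is v_k = −k^2. Adding homogeneous solution A + B k and matching boundaries gives v_k = k (179 − k). Substituting k = 34: v_34 = 34 · 145 = 4930.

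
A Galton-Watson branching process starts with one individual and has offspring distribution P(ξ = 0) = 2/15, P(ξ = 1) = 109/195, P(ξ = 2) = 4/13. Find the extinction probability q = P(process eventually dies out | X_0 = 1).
q = 13/30

The pgf is f(s) = 2/15 + 109/195·s + 4/13·s². The extinction probability q is the smallest fixed point of f in [0, 1]. Setting s = f(s):
  4/13·s² + (109/195 − 1)·s + 2/15 = 0
  4/13·s² − (2/15 + 4/13)·s + 2/15 = 0
which factors as (s − 1)·(4/13·s − 2/15) = 0, giving roots s = 1 and s = (2/15)/(4/13) = 13/30.
Mean offspring μ = 109/195 + 2·4/13 = 229/195 > 1 (supercritical), so q < 1. The extinction probability is the smaller root: q = (2/15)/(4/13) = 13/30.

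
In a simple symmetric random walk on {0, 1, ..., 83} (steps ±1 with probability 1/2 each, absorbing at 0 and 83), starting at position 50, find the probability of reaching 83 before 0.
P(hit 83 before 0) = 50/83

Let u_k = P(hit 83 before 0 | start at k). Then u_0 = 0, u_83 = 1, and u_k = u_{k-1}/2 + u_{k+1}/2 for 1 ≤ k ≤ 82. This harmonic recurrence is solved by u_k = k/83, giving u_50 = 50/83.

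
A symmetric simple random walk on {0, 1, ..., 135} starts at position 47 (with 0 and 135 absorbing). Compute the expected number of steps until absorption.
E[τ | X_0 = 47] = 4136

Let v_k = E[τ | X_0 = k]. Boundary: v_0 = v_135 = 0. Recurrence: v_k = 1 + (v_{k-1} + v_{k+1})/2 for 1 ≤ k ≤ 134. The particular solution to v_k − (v_{k-1} + v_{k+1})/2 = 1 is v_k = −k^2. Adding homogeneous solution A + B k and matching boundaries gives v_k = k (135 − k). Substituting k = 47: v_47 = 47 · 88 = 4136.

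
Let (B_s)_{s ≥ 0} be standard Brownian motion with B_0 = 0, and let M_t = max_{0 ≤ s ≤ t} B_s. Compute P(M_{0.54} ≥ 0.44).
P(M_{0.54} ≥ 0.44) = 2·P(B_{0.54} ≥ 0.44) = 2(1 − Φ(0.44/√0.54)) ≈ 0.5493

By the reflection principle for Brownian motion, P(M_t ≥ a) = 2 · P(B_t ≥ a) for a ≥ 0. Since B_t ~ N(0, t), P(B_t ≥ 0.44) = 1 − Φ(0.44/√t) = 1 − Φ(0.44/√0.54) = 1 − Φ(0.5988). So
  P(M_{0.54} ≥ 0.44) = 2(1 − Φ(0.5988)) ≈ 0.5493.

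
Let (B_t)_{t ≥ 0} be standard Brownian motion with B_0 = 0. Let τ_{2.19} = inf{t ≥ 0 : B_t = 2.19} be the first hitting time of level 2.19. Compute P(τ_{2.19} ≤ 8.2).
P(τ_{2.19} ≤ 8.2) = 2(1 − Φ(2.19/√8.2)) = 2(1 − Φ(0.7648)) ≈ 0.4444

By the reflection principle for standard BM, P(τ_b ≤ t) = 2 · P(B_t ≥ b). Since B_t ~ N(0, t), P(B_t ≥ 2.19) = 1 − Φ(2.19/√t) = 1 − Φ(2.19/√8.2) = 1 − Φ(0.7648) ≈ 0.22220. Doubling: P(τ_{2.19} ≤ 8.2) ≈ 2 · 0.22220 = 0.44440 ≈ 0.4444.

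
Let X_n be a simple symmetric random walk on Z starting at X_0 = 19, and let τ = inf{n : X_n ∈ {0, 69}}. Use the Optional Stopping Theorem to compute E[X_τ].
E[X_τ] = 19

X_n is a martingale and τ is a bounded-mean stopping time (indeed τ is finite a.s. with bounded expectation since the walk is in a bounded region). By the OST, E[X_τ] = E[X_0] = 19. Equivalently: E[X_τ] = 69 · P(hit 69 first) + 0 · P(hit 0 first) = 69 · (19/69) = 19.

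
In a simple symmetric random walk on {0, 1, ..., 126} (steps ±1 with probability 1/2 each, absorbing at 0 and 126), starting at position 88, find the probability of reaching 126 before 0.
P(hit 126 before 0) = 88/126 = 44/63

Let u_k = P(hit 126 before 0 | start at k). Then u_0 = 0, u_126 = 1, and u_k = u_{k-1}/2 + u_{k+1}/2 for 1 ≤ k ≤ 125. This harmonic recurrence is solved by u_k = k/126, giving u_88 = 88/126 = 44/63.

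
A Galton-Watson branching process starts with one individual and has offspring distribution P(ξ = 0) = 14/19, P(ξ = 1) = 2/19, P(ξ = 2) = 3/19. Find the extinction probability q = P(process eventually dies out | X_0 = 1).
q = 1

Mean offspring μ = 0·14/19 + 1·2/19 + 2·3/19 = 8/19 ≤ 1. For μ ≤ 1 with offspring not concentrated at 1, the Galton-Watson process goes extinct almost surely, so q = 1.
(Algebraic check: The pgf is f(s) = 14/19 + 2/19·s + 3/19·s². The extinction probability q is the smallest fixed point of f in [0, 1]. Setting s = f(s):
  3/19·s² + (2/19 − 1)·s + 14/19 = 0
  3/19·s² − (14/19 + 3/19)·s + 14/19 = 0
which factors as (s − 1)·(3/19·s − 14/19) = 0, giving roots s = 1 and s = (14/19)/(3/19) = 14/3. Since 14/3 ≥ 1, the smallest root in [0, 1] is s = 1.)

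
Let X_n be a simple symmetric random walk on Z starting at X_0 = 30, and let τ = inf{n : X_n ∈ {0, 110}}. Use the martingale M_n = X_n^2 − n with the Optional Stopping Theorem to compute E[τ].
E[τ] = 2400

M_n = X_n^2 − n is a martingale (since E[X_{n+1}^2 | F_n] = X_n^2 + 1). By OST (τ has finite mean in a bounded region), E[M_τ] = E[M_0] = X_0^2 − 0 = 30^2 = 900. Also E[M_τ] = E[X_τ^2] − E[τ]. The walk exits at 0 or 110, with P(hit 110 first) = 30/110, so E[X_τ^2] = 110^2 · 30/110 + 0 = 3300. Thus E[τ] = E[X_τ^2] − E[M_τ] = 3300 − 900 = 2400 = 30(110 − 30) = 2400.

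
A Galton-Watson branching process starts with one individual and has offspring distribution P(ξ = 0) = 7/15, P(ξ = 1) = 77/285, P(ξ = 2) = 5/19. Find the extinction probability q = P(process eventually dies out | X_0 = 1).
q = 1

Mean offspring μ = 0·7/15 + 1·77/285 + 2·5/19 = 227/285 ≤ 1. For μ ≤ 1 with offspring not concentrated at 1, the Galton-Watson process goes extinct almost surely, so q = 1.
(Algebraic check: The pgf is f(s) = 7/15 + 77/285·s + 5/19·s². The extinction probability q is the smallest fixed point of f in [0, 1]. Setting s = f(s):
  5/19·s² + (77/285 − 1)·s + 7/15 = 0
  5/19·s² − (7/15 + 5/19)·s + 7/15 = 0
which factors as (s − 1)·(5/19·s − 7/15) = 0, giving roots s = 1 and s = (7/15)/(5/19) = 133/75. Since 133/75 ≥ 1, the smallest root in [0, 1] is s = 1.)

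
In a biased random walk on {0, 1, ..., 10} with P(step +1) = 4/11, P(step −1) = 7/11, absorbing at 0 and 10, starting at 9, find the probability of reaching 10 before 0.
P(hit 10 before 0) = (1 − (7/4)^9) / (1 − (7/4)^10) = 53455284/93808891

Let u_k denote P(reach 10 before 0 | start at k). Boundary: u_0 = 0, u_10 = 1. Recurrence: u_k = 4/11·u_{k+1} + 7/11·u_{k-1} for 1 ≤ k ≤ 9. Try u_k = A + B·r^k with r = q/p = (7/11)/(4/11) = 7/4. Substitution satisfies the recurrence; boundary conditions give:
  u_k = (1 − r^k) / (1 − r^N) = (1 − (7/4)^9) / (1 − (7/4)^10) = 53455284/93808891.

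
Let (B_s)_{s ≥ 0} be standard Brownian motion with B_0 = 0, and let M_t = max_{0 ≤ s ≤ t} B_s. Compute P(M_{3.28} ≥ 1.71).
P(M_{3.28} ≥ 1.71) = 2·P(B_{3.28} ≥ 1.71) = 2(1 − Φ(1.71/√3.28)) ≈ 0.3451

By the reflection principle for Brownian motion, P(M_t ≥ a) = 2 · P(B_t ≥ a) for a ≥ 0. Since B_t ~ N(0, t), P(B_t ≥ 1.71) = 1 − Φ(1.71/√t) = 1 − Φ(1.71/√3.28) = 1 − Φ(0.9442). So
  P(M_{3.28} ≥ 1.71) = 2(1 − Φ(0.9442)) ≈ 0.3451.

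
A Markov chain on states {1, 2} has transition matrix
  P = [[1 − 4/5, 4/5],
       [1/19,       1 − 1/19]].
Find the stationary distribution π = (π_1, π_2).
π_1 = 5/81, π_2 = 76/81

Solve πP = π with π_1 + π_2 = 1. From πP = π: π_1 · (1 − 4/5) + π_2 · 1/19 = π_1 ⇒ π_2 · 1/19 = π_1 · 4/5 ⇒ π_2/π_1 = (4/5)/(1/19) = 76/5. Together with π_1 + π_2 = 1:
  π_1 = (1/19)/(4/5 + 1/19) = (1/19)/(81/95) = 5/81,
  π_2 = (4/5)/(4/5 + 1/19) = (4/5)/(81/95) = 76/81.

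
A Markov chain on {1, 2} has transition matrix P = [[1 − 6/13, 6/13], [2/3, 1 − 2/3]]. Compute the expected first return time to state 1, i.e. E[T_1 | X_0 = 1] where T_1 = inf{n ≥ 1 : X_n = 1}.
E[T_1 | X_0 = 1] = 1/π_1 = 22/13

For an irreducible recurrent Markov chain with stationary distribution π, E[T_i | X_0 = i] = 1/π_i (Kac's formula). Here π_1 = (2/3)/(6/13 + 2/3) = (2/3)/(44/39) = 13/22, so E[T_1 | X_0 = 1] = 1/π_1 = (6/13 + 2/3)/(2/3) = (44/39)/(2/3) = 22/13.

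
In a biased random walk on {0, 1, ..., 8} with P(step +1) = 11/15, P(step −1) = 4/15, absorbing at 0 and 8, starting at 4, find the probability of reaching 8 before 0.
P(hit 8 before 0) = (1 − (4/11)^4) / (1 − (4/11)^8) = 14641/14897

Let u_k denote P(reach 8 before 0 | start at k). Boundary: u_0 = 0, u_8 = 1. Recurrence: u_k = 11/15·u_{k+1} + 4/15·u_{k-1} for 1 ≤ k ≤ 7. Try u_k = A + B·r^k with r = q/p = (4/15)/(11/15) = 4/11. Substitution satisfies the recurrence; boundary conditions give:
  u_k = (1 − r^k) / (1 − r^N) = (1 − (4/11)^4) / (1 − (4/11)^8) = 14641/14897.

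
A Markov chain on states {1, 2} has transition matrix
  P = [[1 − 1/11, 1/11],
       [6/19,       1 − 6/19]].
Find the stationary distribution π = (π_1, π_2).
π_1 = 66/85, π_2 = 19/85

Solve πP = π with π_1 + π_2 = 1. From πP = π: π_1 · (1 − 1/11) + π_2 · 6/19 = π_1 ⇒ π_2 · 6/19 = π_1 · 1/11 ⇒ π_2/π_1 = (1/11)/(6/19) = 19/66. Together with π_1 + π_2 = 1:
  π_1 = (6/19)/(1/11 + 6/19) = (6/19)/(85/209) = 66/85,
  π_2 = (1/11)/(1/11 + 6/19) = (1/11)/(85/209) = 19/85.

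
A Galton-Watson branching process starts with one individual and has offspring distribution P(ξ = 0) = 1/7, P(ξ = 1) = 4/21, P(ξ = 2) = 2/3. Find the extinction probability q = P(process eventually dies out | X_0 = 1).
q = 3/14

The pgf is f(s) = 1/7 + 4/21·s + 2/3·s². The extinction probability q is the smallest fixed point of f in [0, 1]. Setting s = f(s):
  2/3·s² + (4/21 − 1)·s + 1/7 = 0
  2/3·s² − (1/7 + 2/3)·s + 1/7 = 0
which factors as (s − 1)·(2/3·s − 1/7) = 0, giving roots s = 1 and s = (1/7)/(2/3) = 3/14.
Mean offspring μ = 4/21 + 2·2/3 = 32/21 > 1 (supercritical), so q < 1. The extinction probability is the smaller root: q = (1/7)/(2/3) = 3/14.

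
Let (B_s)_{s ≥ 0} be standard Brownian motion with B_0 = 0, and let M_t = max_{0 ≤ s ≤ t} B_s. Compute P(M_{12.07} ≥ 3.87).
P(M_{12.07} ≥ 3.87) = 2·P(B_{12.07} ≥ 3.87) = 2(1 − Φ(3.87/√12.07)) ≈ 0.2653

By the reflection principle for Brownian motion, P(M_t ≥ a) = 2 · P(B_t ≥ a) for a ≥ 0. Since B_t ~ N(0, t), P(B_t ≥ 3.87) = 1 − Φ(3.87/√t) = 1 − Φ(3.87/√12.07) = 1 − Φ(1.1139). So
  P(M_{12.07} ≥ 3.87) = 2(1 − Φ(1.1139)) ≈ 0.2653.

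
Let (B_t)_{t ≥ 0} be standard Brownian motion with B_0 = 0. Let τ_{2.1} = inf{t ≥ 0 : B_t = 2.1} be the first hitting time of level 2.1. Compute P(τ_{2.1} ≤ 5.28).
P(τ_{2.1} ≤ 5.28) = 2(1 − Φ(2.1/√5.28)) = 2(1 − Φ(0.9139)) ≈ 0.3608

By the reflection principle for standard BM, P(τ_b ≤ t) = 2 · P(B_t ≥ b). Since B_t ~ N(0, t), P(B_t ≥ 2.1) = 1 − Φ(2.1/√t) = 1 − Φ(2.1/√5.28) = 1 − Φ(0.9139) ≈ 0.18038. Doubling: P(τ_{2.1} ≤ 5.28) ≈ 2 · 0.18038 = 0.36076 ≈ 0.3608.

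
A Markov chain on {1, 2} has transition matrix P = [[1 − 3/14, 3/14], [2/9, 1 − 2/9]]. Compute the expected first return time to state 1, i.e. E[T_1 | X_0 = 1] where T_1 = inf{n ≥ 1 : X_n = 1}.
E[T_1 | X_0 = 1] = 1/π_1 = 55/28

For an irreducible recurrent Markov chain with stationary distribution π, E[T_i | X_0 = i] = 1/π_i (Kac's formula). Here π_1 = (2/9)/(3/14 + 2/9) = (2/9)/(55/126) = 28/55, so E[T_1 | X_0 = 1] = 1/π_1 = (3/14 + 2/9)/(2/9) = (55/126)/(2/9) = 55/28.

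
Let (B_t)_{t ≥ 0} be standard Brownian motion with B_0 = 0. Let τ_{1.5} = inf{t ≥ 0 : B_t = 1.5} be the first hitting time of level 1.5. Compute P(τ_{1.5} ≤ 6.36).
P(τ_{1.5} ≤ 6.36) = 2(1 − Φ(1.5/√6.36)) = 2(1 − Φ(0.5948)) ≈ 0.5520

By the reflection principle for standard BM, P(τ_b ≤ t) = 2 · P(B_t ≥ b). Since B_t ~ N(0, t), P(B_t ≥ 1.5) = 1 − Φ(1.5/√t) = 1 − Φ(1.5/√6.36) = 1 − Φ(0.5948) ≈ 0.27599. Doubling: P(τ_{1.5} ≤ 6.36) ≈ 2 · 0.27599 = 0.55198 ≈ 0.5520.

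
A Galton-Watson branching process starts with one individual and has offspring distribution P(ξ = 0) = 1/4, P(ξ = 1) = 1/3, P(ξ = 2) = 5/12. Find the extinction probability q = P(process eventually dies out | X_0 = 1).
q = 3/5

The pgf is f(s) = 1/4 + 1/3·s + 5/12·s². The extinction probability q is the smallest fixed point of f in [0, 1]. Setting s = f(s):
  5/12·s² + (1/3 − 1)·s + 1/4 = 0
  5/12·s² − (1/4 + 5/12)·s + 1/4 = 0
which factors as (s − 1)·(5/12·s − 1/4) = 0, giving roots s = 1 and s = (1/4)/(5/12) = 3/5.
Mean offspring μ = 1/3 + 2·5/12 = 7/6 > 1 (supercritical), so q < 1. The extinction probability is the smaller root: q = (1/4)/(5/12) = 3/5.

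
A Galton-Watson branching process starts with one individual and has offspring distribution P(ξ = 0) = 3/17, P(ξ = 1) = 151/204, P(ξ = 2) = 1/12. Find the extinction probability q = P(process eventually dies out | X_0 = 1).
q = 1

Mean offspring μ = 0·3/17 + 1·151/204 + 2·1/12 = 185/204 ≤ 1. For μ ≤ 1 with offspring not concentrated at 1, the Galton-Watson process goes extinct almost surely, so q = 1.
(Algebraic check: The pgf is f(s) = 3/17 + 151/204·s + 1/12·s². The extinction probability q is the smallest fixed point of f in [0, 1]. Setting s = f(s):
  1/12·s² + (151/204 − 1)·s + 3/17 = 0
  1/12·s² − (3/17 + 1/12)·s + 3/17 = 0
which factors as (s − 1)·(1/12·s − 3/17) = 0, giving roots s = 1 and s = (3/17)/(1/12) = 36/17. Since 36/17 ≥ 1, the smallest root in [0, 1] is s = 1.)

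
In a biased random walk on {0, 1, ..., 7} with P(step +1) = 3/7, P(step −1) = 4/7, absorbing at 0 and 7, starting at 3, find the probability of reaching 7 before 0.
P(hit 7 before 0) = (1 − (4/3)^3) / (1 − (4/3)^7) = 2997/14197

Let u_k denote P(reach 7 before 0 | start at k). Boundary: u_0 = 0, u_7 = 1. Recurrence: u_k = 3/7·u_{k+1} + 4/7·u_{k-1} for 1 ≤ k ≤ 6. Try u_k = A + B·r^k with r = q/p = (4/7)/(3/7) = 4/3. Substitution satisfies the recurrence; boundary conditions give:
  u_k = (1 − r^k) / (1 − r^N) = (1 − (4/3)^3) / (1 − (4/3)^7) = 2997/14197.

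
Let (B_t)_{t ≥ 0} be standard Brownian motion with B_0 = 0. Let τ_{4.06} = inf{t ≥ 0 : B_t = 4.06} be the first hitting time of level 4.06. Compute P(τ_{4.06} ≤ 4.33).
P(τ_{4.06} ≤ 4.33) = 2(1 − Φ(4.06/√4.33)) = 2(1 − Φ(1.9511)) ≈ 0.0510

By the reflection principle for standard BM, P(τ_b ≤ t) = 2 · P(B_t ≥ b). Since B_t ~ N(0, t), P(B_t ≥ 4.06) = 1 − Φ(4.06/√t) = 1 − Φ(4.06/√4.33) = 1 − Φ(1.9511) ≈ 0.02552. Doubling: P(τ_{4.06} ≤ 4.33) ≈ 2 · 0.02552 = 0.05104 ≈ 0.0510.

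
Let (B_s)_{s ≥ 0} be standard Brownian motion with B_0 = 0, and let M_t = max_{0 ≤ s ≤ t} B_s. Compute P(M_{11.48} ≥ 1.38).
P(M_{11.48} ≥ 1.38) = 2·P(B_{11.48} ≥ 1.38) = 2(1 − Φ(1.38/√11.48)) ≈ 0.6838

By the reflection principle for Brownian motion, P(M_t ≥ a) = 2 · P(B_t ≥ a) for a ≥ 0. Since B_t ~ N(0, t), P(B_t ≥ 1.38) = 1 − Φ(1.38/√t) = 1 − Φ(1.38/√11.48) = 1 − Φ(0.4073). So
  P(M_{11.48} ≥ 1.38) = 2(1 − Φ(0.4073)) ≈ 0.6838.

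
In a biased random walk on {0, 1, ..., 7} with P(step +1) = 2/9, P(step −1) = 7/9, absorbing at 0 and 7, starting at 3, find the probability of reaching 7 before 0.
P(hit 7 before 0) = (1 − (7/2)^3) / (1 − (7/2)^7) = 1072/164683

Let u_k denote P(reach 7 before 0 | start at k). Boundary: u_0 = 0, u_7 = 1. Recurrence: u_k = 2/9·u_{k+1} + 7/9·u_{k-1} for 1 ≤ k ≤ 6. Try u_k = A + B·r^k with r = q/p = (7/9)/(2/9) = 7/2. Substitution satisfies the recurrence; boundary conditions give:
  u_k = (1 − r^k) / (1 − r^N) = (1 − (7/2)^3) / (1 − (7/2)^7) = 1072/164683.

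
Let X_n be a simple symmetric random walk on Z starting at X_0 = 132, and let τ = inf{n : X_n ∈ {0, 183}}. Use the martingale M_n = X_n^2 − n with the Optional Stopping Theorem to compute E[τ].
E[τ] = 6732

M_n = X_n^2 − n is a martingale (since E[X_{n+1}^2 | F_n] = X_n^2 + 1). By OST (τ has finite mean in a bounded region), E[M_τ] = E[M_0] = X_0^2 − 0 = 132^2 = 17424. Also E[M_τ] = E[X_τ^2] − E[τ]. The walk exits at 0 or 183, with P(hit 183 first) = 132/183, so E[X_τ^2] = 183^2 · 132/183 + 0 = 24156. Thus E[τ] = E[X_τ^2] − E[M_τ] = 24156 − 17424 = 6732 = 132(183 − 132) = 6732.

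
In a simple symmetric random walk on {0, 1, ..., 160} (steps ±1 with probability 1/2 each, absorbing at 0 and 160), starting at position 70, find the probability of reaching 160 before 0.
P(hit 160 before 0) = 70/160 = 7/16

Let u_k = P(hit 160 before 0 | start at k). Then u_0 = 0, u_160 = 1, and u_k = u_{k-1}/2 + u_{k+1}/2 for 1 ≤ k ≤ 159. This harmonic recurrence is solved by u_k = k/160, giving u_70 = 70/160 = 7/16.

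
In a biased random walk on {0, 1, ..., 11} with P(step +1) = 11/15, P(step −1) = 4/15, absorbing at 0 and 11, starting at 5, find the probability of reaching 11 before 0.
P(hit 11 before 0) = (1 − (4/11)^5) / (1 − (4/11)^11) = 40499656021/40758210901

Let u_k denote P(reach 11 before 0 | start at k). Boundary: u_0 = 0, u_11 = 1. Recurrence: u_k = 11/15·u_{k+1} + 4/15·u_{k-1} for 1 ≤ k ≤ 10. Try u_k = A + B·r^k with r = q/p = (4/15)/(11/15) = 4/11. Substitution satisfies the recurrence; boundary conditions give:
  u_k = (1 − r^k) / (1 − r^N) = (1 − (4/11)^5) / (1 − (4/11)^11) = 40499656021/40758210901.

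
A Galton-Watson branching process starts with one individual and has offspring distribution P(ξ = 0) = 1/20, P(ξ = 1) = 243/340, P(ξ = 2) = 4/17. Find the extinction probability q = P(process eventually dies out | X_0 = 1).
q = 17/80

The pgf is f(s) = 1/20 + 243/340·s + 4/17·s². The extinction probability q is the smallest fixed point of f in [0, 1]. Setting s = f(s):
  4/17·s² + (243/340 − 1)·s + 1/20 = 0
  4/17·s² − (1/20 + 4/17)·s + 1/20 = 0
which factors as (s − 1)·(4/17·s − 1/20) = 0, giving roots s = 1 and s = (1/20)/(4/17) = 17/80.
Mean offspring μ = 243/340 + 2·4/17 = 403/340 > 1 (supercritical), so q < 1. The extinction probability is the smaller root: q = (1/20)/(4/17) = 17/80.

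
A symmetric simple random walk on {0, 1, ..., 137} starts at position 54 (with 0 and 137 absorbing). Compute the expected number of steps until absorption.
E[τ | X_0 = 54] = 4482

Let v_k = E[τ | X_0 = k]. Boundary: v_0 = v_137 = 0. Recurrence: v_k = 1 + (v_{k-1} + v_{k+1})/2 for 1 ≤ k ≤ 136. The particular solution to v_k − (v_{k-1} + v_{k+1})/2 = 1 is v_k = −k^2. Adding homogeneous solution A + B k and matching boundaries gives v_k = k (137 − k). Substituting k = 54: v_54 = 54 · 83 = 4482.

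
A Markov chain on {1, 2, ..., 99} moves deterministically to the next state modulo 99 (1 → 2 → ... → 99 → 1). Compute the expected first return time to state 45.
E[T_45 | X_0 = 45] = 99

The chain cycles deterministically, so starting at state 45 it returns in exactly 99 steps. Equivalently, the stationary distribution is uniform π_j = 1/99 for every state j, so by Kac's formula E[T_45] = 1/π_45 = 99.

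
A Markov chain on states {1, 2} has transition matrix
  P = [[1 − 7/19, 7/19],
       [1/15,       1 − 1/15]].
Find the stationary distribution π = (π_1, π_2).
π_1 = 19/124, π_2 = 105/124

Solve πP = π with π_1 + π_2 = 1. From πP = π: π_1 · (1 − 7/19) + π_2 · 1/15 = π_1 ⇒ π_2 · 1/15 = π_1 · 7/19 ⇒ π_2/π_1 = (7/19)/(1/15) = 105/19. Together with π_1 + π_2 = 1:
  π_1 = (1/15)/(7/19 + 1/15) = (1/15)/(124/285) = 19/124,
  π_2 = (7/19)/(7/19 + 1/15) = (7/19)/(124/285) = 105/124.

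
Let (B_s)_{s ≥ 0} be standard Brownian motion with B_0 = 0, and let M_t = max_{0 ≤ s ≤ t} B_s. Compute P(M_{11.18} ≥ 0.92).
P(M_{11.18} ≥ 0.92) = 2·P(B_{11.18} ≥ 0.92) = 2(1 − Φ(0.92/√11.18)) ≈ 0.7832

By the reflection principle for Brownian motion, P(M_t ≥ a) = 2 · P(B_t ≥ a) for a ≥ 0. Since B_t ~ N(0, t), P(B_t ≥ 0.92) = 1 − Φ(0.92/√t) = 1 − Φ(0.92/√11.18) = 1 − Φ(0.2751). So
  P(M_{11.18} ≥ 0.92) = 2(1 − Φ(0.2751)) ≈ 0.7832.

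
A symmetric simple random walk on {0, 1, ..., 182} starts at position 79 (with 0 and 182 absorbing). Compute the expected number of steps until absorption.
E[τ | X_0 = 79] = 8137

Let v_k = E[τ | X_0 = k]. Boundary: v_0 = v_182 = 0. Recurrence: v_k = 1 + (v_{k-1} + v_{k+1})/2 for 1 ≤ k ≤ 181. The particular solution to v_k − (v_{k-1} + v_{k+1})/2 = 1 is v_k = −k^2. Adding homogeneous solution A + B k and matching boundaries gives v_k = k (182 − k). Substituting k = 79: v_79 = 79 · 103 = 8137.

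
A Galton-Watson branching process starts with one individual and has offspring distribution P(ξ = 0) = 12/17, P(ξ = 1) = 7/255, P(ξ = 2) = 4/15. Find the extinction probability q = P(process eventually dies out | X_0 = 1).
q = 1

Mean offspring μ = 0·12/17 + 1·7/255 + 2·4/15 = 143/255 ≤ 1. For μ ≤ 1 with offspring not concentrated at 1, the Galton-Watson process goes extinct almost surely, so q = 1.
(Algebraic check: The pgf is f(s) = 12/17 + 7/255·s + 4/15·s². The extinction probability q is the smallest fixed point of f in [0, 1]. Setting s = f(s):
  4/15·s² + (7/255 − 1)·s + 12/17 = 0
  4/15·s² − (12/17 + 4/15)·s + 12/17 = 0
which factors as (s − 1)·(4/15·s − 12/17) = 0, giving roots s = 1 and s = (12/17)/(4/15) = 45/17. Since 45/17 ≥ 1, the smallest root in [0, 1] is s = 1.)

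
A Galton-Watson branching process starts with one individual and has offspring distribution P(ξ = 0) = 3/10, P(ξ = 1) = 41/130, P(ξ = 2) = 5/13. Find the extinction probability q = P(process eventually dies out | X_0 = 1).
q = 39/50

The pgf is f(s) = 3/10 + 41/130·s + 5/13·s². The extinction probability q is the smallest fixed point of f in [0, 1]. Setting s = f(s):
  5/13·s² + (41/130 − 1)·s + 3/10 = 0
  5/13·s² − (3/10 + 5/13)·s + 3/10 = 0
which factors as (s − 1)·(5/13·s − 3/10) = 0, giving roots s = 1 and s = (3/10)/(5/13) = 39/50.
Mean offspring μ = 41/130 + 2·5/13 = 141/130 > 1 (supercritical), so q < 1. The extinction probability is the smaller root: q = (3/10)/(5/13) = 39/50.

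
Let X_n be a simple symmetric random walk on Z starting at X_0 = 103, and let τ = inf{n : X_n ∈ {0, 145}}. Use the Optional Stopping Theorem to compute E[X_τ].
E[X_τ] = 103

X_n is a martingale and τ is a bounded-mean stopping time (indeed τ is finite a.s. with bounded expectation since the walk is in a bounded region). By the OST, E[X_τ] = E[X_0] = 103. Equivalently: E[X_τ] = 145 · P(hit 145 first) + 0 · P(hit 0 first) = 145 · (103/145) = 103.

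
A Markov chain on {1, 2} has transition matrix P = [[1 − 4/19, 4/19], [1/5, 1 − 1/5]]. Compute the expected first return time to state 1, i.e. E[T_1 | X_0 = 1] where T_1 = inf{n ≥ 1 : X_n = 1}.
E[T_1 | X_0 = 1] = 1/π_1 = 39/19

For an irreducible recurrent Markov chain with stationary distribution π, E[T_i | X_0 = i] = 1/π_i (Kac's formula). Here π_1 = (1/5)/(4/19 + 1/5) = (1/5)/(39/95) = 19/39, so E[T_1 | X_0 = 1] = 1/π_1 = (4/19 + 1/5)/(1/5) = (39/95)/(1/5) = 39/19.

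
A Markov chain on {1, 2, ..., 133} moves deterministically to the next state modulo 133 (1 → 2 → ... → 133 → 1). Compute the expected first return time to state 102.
E[T_102 | X_0 = 102] = 133

The chain cycles deterministically, so starting at state 102 it returns in exactly 133 steps. Equivalently, the stationary distribution is uniform π_j = 1/133 for every state j, so by Kac's formula E[T_102] = 1/π_102 = 133.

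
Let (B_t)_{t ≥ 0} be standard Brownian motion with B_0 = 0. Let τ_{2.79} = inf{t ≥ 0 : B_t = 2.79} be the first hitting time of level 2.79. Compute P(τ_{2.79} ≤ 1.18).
P(τ_{2.79} ≤ 1.18) = 2(1 − Φ(2.79/√1.18)) = 2(1 − Φ(2.5684)) ≈ 0.0102

By the reflection principle for standard BM, P(τ_b ≤ t) = 2 · P(B_t ≥ b). Since B_t ~ N(0, t), P(B_t ≥ 2.79) = 1 − Φ(2.79/√t) = 1 − Φ(2.79/√1.18) = 1 − Φ(2.5684) ≈ 0.00511. Doubling: P(τ_{2.79} ≤ 1.18) ≈ 2 · 0.00511 = 0.01022 ≈ 0.0102.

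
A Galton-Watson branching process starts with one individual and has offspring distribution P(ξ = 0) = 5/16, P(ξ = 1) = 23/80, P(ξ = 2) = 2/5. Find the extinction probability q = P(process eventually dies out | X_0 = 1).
q = 25/32

The pgf is f(s) = 5/16 + 23/80·s + 2/5·s². The extinction probability q is the smallest fixed point of f in [0, 1]. Setting s = f(s):
  2/5·s² + (23/80 − 1)·s + 5/16 = 0
  2/5·s² − (5/16 + 2/5)·s + 5/16 = 0
which factors as (s − 1)·(2/5·s − 5/16) = 0, giving roots s = 1 and s = (5/16)/(2/5) = 25/32.
Mean offspring μ = 23/80 + 2·2/5 = 87/80 > 1 (supercritical), so q < 1. The extinction probability is the smaller root: q = (5/16)/(2/5) = 25/32.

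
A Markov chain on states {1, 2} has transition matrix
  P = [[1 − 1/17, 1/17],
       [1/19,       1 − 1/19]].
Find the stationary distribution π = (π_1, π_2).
π_1 = 17/36, π_2 = 19/36

Solve πP = π with π_1 + π_2 = 1. From πP = π: π_1 · (1 − 1/17) + π_2 · 1/19 = π_1 ⇒ π_2 · 1/19 = π_1 · 1/17 ⇒ π_2/π_1 = (1/17)/(1/19) = 19/17. Together with π_1 + π_2 = 1:
  π_1 = (1/19)/(1/17 + 1/19) = (1/19)/(36/323) = 17/36,
  π_2 = (1/17)/(1/17 + 1/19) = (1/17)/(36/323) = 19/36.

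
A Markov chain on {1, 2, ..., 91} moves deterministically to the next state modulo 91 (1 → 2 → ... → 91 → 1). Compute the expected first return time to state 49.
E[T_49 | X_0 = 49] = 91

The chain cycles deterministically, so starting at state 49 it returns in exactly 91 steps. Equivalently, the stationary distribution is uniform π_j = 1/91 for every state j, so by Kac's formula E[T_49] = 1/π_49 = 91.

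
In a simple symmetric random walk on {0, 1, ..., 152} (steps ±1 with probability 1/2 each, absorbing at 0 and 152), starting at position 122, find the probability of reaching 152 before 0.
P(hit 152 before 0) = 122/152 = 61/76

Let u_k = P(hit 152 before 0 | start at k). Then u_0 = 0, u_152 = 1, and u_k = u_{k-1}/2 + u_{k+1}/2 for 1 ≤ k ≤ 151. This harmonic recurrence is solved by u_k = k/152, giving u_122 = 122/152 = 61/76.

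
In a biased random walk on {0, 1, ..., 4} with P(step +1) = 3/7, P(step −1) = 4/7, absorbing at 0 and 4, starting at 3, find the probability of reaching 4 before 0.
P(hit 4 before 0) = (1 − (4/3)^3) / (1 − (4/3)^4) = 111/175

Let u_k denote P(reach 4 before 0 | start at k). Boundary: u_0 = 0, u_4 = 1. Recurrence: u_k = 3/7·u_{k+1} + 4/7·u_{k-1} for 1 ≤ k ≤ 3. Try u_k = A + B·r^k with r = q/p = (4/7)/(3/7) = 4/3. Substitution satisfies the recurrence; boundary conditions give:
  u_k = (1 − r^k) / (1 − r^N) = (1 − (4/3)^3) / (1 − (4/3)^4) = 111/175.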